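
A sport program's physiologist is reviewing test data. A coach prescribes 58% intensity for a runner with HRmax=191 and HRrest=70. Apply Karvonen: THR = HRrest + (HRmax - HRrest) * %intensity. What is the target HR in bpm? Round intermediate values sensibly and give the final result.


Heart rate reserve = 191 - 70 = 121
Intensity fraction = 58 / 100 = 0.58
THR = 70 + 121 * 0.58 = 140.18 bpm

140.18 bpm


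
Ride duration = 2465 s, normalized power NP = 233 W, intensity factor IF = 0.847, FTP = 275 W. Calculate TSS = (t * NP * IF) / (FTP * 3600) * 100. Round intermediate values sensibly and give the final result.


Numerator = 2465 * 233 * 0.847 = 486470.215
Denominator = 275 * 3600 = 990000
TSS = 486470.215 / 990000 * 100
= 49.14

49.14 TSS


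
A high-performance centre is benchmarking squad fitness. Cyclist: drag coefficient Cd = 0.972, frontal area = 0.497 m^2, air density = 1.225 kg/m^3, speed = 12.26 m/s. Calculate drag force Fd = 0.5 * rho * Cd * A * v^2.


v^2 = 12.26^2 = 150.3076
Fd = 0.5 * 1.225 * 0.972 * 0.497 * 150.3076
= 44.474 N

44.474 N


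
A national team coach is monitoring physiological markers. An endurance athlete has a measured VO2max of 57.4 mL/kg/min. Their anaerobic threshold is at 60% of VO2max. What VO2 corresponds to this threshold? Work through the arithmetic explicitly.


Anaerobic threshold VO2 = VO2max * 60%
= 57.4 * 0.6
= 34.44 mL/kg/min

34.44 mL/kg/min


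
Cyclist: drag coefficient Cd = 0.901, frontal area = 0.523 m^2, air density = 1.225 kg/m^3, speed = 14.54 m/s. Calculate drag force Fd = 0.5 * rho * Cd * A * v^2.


v^2 = 14.54^2 = 211.4116
Fd = 0.5 * 1.225 * 0.901 * 0.523 * 211.4116
= 61.018 N

61.018 N


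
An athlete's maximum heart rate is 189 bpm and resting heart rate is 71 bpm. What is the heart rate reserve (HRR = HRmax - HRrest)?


HRR = HRmax - HRrest
= 189 - 71
= 118 bpm

118 bpm


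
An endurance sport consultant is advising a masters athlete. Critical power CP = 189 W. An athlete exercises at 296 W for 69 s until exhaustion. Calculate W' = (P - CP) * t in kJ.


P - CP = 296 - 189 = 107 W
W' = 107 * 69 = 7383 J
= 7383 / 1000 = 7.383 kJ

7.383 kJ


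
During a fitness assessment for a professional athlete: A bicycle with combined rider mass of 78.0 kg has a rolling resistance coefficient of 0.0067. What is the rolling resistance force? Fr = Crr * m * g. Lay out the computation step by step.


Fr = 0.0067 * 78.0 * 9.81
= 0.5226 * 9.81
= 5.127 N

5.127 N


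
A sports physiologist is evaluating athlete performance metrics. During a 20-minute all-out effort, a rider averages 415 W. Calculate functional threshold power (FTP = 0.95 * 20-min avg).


FTP = 0.95 * 415
= 394.25 W

394.25 W


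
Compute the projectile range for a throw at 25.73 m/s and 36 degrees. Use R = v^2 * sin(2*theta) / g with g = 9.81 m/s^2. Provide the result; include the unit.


Two times the angle = 72 degrees
sin(72) = 0.951057
R = 662.0329 * 0.951057 / 9.81 = 64.183 m

64.183 m


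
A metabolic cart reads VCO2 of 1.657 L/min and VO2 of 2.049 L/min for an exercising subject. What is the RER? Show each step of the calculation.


RER = VCO2 / VO2 = 1.657 / 2.049 = 0.8087

0.8087


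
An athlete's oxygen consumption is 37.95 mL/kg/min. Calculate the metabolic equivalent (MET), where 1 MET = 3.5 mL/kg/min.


MET = VO2 / 3.5
= 37.95 / 3.5
= 10.84 METs

10.84 METs


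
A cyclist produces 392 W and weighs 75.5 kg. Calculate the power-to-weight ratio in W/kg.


P/W = power / mass
= 392 / 75.5
= 5.192 W/kg

5.192 W/kg


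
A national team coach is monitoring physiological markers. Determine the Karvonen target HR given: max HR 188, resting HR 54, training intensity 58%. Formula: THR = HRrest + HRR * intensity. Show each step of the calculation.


HRR = HRmax - HRrest = 188 - 54 = 134
THR = 54 + 134 * 0.58
= 131.72 bpm

131.72 bpm


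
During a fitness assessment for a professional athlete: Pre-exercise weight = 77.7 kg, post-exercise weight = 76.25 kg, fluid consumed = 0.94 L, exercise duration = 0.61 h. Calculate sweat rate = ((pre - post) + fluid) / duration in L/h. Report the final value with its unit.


Weight loss = 77.7 - 76.25 = 1.45 kg (approx L)
Total sweat = 1.45 + 0.94 = 2.39 L
Sweat rate = 2.39 / 0.61 = 3.918 L/h

3.918 L/h


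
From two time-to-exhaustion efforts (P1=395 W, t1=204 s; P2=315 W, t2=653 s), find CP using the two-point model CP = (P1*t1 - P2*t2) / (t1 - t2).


Work in trial 1 = 80580 J
Work in trial 2 = 205695 J
Delta work = -125115 J
Delta time = -449 s
CP = -125115 / -449 = 278.65 W

278.65 W


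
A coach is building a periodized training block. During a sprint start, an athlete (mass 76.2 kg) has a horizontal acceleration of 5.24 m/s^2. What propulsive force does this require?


Propulsive force = mass * acceleration
= 76.2 kg * 5.24 m/s^2
= 399.29 N

399.29 N


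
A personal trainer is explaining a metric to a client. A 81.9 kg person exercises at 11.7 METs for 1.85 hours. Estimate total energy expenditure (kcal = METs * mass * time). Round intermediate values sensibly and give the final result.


Energy = METs * mass(kg) * time(h)
= 11.7 * 81.9 * 1.85
= 1772.73 kcal

1772.73 kcal


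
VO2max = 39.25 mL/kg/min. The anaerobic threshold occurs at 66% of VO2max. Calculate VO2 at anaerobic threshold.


AT fraction = 66 / 100 = 0.66
AT VO2 = 39.25 * 0.66
= 25.91 mL/kg/min

25.91 mL/kg/min


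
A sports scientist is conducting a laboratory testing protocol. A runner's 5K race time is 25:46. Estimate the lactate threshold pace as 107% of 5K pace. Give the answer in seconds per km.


Total race time = 25*60 + 46 = 1546 seconds
5K pace = 1546 / 5 = 309.2 sec/km
LT pace = 309.2 * 1.07 = 330.84 sec/km

330.84 s/km


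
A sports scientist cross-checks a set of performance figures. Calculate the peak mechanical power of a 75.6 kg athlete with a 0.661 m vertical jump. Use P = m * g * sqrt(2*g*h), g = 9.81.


First, sqrt(2gh) = sqrt(2 * 9.81 * 0.661)
= sqrt(12.96882) = 3.601225 m/s
Power = 75.6 * 9.81 * 3.601225 = 2670.8 W

2670.8 W


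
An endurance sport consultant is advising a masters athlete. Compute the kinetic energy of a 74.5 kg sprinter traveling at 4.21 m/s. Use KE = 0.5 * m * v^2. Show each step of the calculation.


Velocity squared = 17.7241
KE = 0.5 * 74.5 * 17.7241 = 660.22 J

660.22 J


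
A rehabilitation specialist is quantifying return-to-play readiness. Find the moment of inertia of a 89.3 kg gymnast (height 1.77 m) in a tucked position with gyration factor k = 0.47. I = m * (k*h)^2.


Radius of gyration = 0.47 * 1.77 = 0.8319 m
I = 89.3 * 0.8319^2
= 89.3 * 0.692058
= 61.801 kg*m^2

61.801 kg*m^2


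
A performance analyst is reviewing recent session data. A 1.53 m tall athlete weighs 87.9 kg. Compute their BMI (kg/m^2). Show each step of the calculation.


height^2 = 2.3409 m^2
BMI = 87.9 / 2.3409 = 37.55 kg/m^2

37.55 kg/m^2


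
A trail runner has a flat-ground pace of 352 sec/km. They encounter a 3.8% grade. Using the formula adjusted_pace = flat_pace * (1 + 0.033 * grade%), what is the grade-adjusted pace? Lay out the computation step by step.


Grade factor = 1 + 0.033 * 3.8 = 1.1254
Adjusted = 352 * 1.1254 = 396.14 sec/km

396.14 s/km


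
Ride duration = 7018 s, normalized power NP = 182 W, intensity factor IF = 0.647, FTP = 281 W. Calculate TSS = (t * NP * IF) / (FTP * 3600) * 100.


Numerator = 7018 * 182 * 0.647 = 826397.572
Denominator = 281 * 3600 = 1011600
TSS = 826397.572 / 1011600 * 100
= 81.69

81.69 TSS


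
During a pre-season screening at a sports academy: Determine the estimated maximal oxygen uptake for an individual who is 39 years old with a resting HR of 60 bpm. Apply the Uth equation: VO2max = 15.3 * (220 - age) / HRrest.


HRmax = 220 - 39 = 181
VO2max = 15.3 * (181 / 60)
= 15.3 * 3.0167
= 46.16 mL/kg/min

46.16 mL/kg/min


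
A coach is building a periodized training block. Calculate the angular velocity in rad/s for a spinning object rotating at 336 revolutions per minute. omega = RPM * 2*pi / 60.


omega = RPM * 2*pi / 60
= 336 * 6.28318531 / 60
= 35.186 rad/s

35.186 rad/s


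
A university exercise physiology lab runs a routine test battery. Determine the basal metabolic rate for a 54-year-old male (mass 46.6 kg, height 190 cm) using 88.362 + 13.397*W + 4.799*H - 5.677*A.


BMR = 88.362 + 13.397*46.6 + 4.799*190 - 5.677*54
= 1317.91 kcal/day

1317.91 kcal/day


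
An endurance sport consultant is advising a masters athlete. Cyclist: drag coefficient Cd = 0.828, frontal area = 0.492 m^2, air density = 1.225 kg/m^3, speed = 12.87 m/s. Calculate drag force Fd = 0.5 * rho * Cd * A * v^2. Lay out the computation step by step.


v^2 = 12.87^2 = 165.6369
Fd = 0.5 * 1.225 * 0.828 * 0.492 * 165.6369
= 41.329 N

41.329 N


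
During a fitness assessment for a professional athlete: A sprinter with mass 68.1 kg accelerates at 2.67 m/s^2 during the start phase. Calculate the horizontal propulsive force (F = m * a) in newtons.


F = m * a
= 68.1 * 2.67
= 181.83 N

181.83 N


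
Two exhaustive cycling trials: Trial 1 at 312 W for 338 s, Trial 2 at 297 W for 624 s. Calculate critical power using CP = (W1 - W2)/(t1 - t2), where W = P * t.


W1 = 312 * 338 = 105456 J
W2 = 297 * 624 = 185328 J
CP = (105456 - 185328) / (338 - 624)
= -79872 / -286
= 279.27 W

279.27 W


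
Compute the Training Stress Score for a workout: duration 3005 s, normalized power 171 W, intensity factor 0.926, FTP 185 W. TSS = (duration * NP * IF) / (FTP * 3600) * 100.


Product = 3005 * 171 * 0.926 = 475829.73
Base = 185 * 3600 = 666000
TSS = 475829.73 / 666000 * 100 = 71.45

71.45 TSS


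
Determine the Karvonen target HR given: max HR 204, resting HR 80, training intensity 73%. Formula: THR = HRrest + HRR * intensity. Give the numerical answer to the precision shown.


HRR = HRmax - HRrest = 204 - 80 = 124
THR = 80 + 124 * 0.73
= 170.52 bpm

170.52 bpm


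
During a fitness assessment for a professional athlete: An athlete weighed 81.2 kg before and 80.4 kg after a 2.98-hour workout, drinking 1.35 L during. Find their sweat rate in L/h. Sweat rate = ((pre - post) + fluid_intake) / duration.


Body mass change = 0.8 kg
Total sweat loss = 0.8 + 1.35 = 2.15 L
Rate = 2.15 / 2.98 = 0.721 L/h

0.721 L/h


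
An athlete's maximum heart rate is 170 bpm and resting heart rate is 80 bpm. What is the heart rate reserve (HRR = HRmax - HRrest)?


HRR = HRmax - HRrest
= 170 - 80
= 90 bpm

90 bpm


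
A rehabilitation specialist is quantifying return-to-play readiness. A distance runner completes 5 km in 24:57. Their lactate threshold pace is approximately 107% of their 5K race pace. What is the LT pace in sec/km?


Convert to seconds: 24 min 57 s = 1497 s
Pace per km = 1497 / 5 = 299.4 s/km
LT pace = 299.4 * 1.07 = 320.36 s/km

320.36 s/km


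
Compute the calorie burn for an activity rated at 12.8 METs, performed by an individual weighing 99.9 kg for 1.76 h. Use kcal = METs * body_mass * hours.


Product of METs and mass = 12.8 * 99.9 = 1278.72
Total kcal = 1278.72 * 1.76 = 2250.55 kcal

2250.55 kcal


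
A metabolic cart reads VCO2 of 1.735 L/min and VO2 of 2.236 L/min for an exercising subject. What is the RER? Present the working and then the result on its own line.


RER = VCO2 / VO2 = 1.735 / 2.236 = 0.7759

0.7759


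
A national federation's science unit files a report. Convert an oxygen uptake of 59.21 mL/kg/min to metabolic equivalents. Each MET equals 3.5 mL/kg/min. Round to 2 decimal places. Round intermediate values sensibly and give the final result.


One MET = 3.5 mL/kg/min
Number of METs = 59.21 / 3.5
= 16.92 METs

16.92 METs


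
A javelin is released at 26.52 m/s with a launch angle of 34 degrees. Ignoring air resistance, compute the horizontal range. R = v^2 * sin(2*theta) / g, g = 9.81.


Launch speed squared = 703.3104
sin(2 * 34 deg) = 0.927184
Range = 703.3104 * 0.927184 / 9.81
= 66.473 m

66.473 m


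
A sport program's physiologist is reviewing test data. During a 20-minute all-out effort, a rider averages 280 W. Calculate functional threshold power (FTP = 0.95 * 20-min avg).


FTP = 0.95 * 280
= 266.0 W

266.0 W


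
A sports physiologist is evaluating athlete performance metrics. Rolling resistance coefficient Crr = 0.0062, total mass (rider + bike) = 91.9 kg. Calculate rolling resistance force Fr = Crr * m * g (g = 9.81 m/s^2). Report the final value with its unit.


Fr = Crr * m * g
= 0.0062 * 91.9 * 9.81
= 5.59 N

5.59 N


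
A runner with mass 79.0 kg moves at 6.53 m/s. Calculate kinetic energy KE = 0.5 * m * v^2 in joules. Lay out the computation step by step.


v^2 = 6.53^2 = 42.6409
KE = 0.5 * 79.0 * 42.6409
= 1684.32 J

1684.32 J


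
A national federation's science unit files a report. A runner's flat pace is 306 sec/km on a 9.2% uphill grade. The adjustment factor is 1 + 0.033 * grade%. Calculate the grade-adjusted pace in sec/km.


Factor = 1 + 0.033 * 9.2 = 1.3036
Adjusted pace = 306 * 1.3036
= 398.9 sec/km

398.9 s/km


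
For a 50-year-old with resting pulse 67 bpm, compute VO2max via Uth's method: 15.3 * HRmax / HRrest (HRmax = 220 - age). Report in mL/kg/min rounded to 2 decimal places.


Step 1: HRmax = 220 - 50 = 170 bpm
Step 2: Ratio = 170 / 67 = 2.5373
Step 3: VO2max = 15.3 * 2.5373 = 38.82 mL/kg/min

38.82 mL/kg/min


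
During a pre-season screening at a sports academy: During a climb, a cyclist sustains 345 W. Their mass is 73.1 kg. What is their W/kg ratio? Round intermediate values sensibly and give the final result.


Power-to-weight = 345 W / 73.1 kg
= 4.72 W/kg

4.72 W/kg


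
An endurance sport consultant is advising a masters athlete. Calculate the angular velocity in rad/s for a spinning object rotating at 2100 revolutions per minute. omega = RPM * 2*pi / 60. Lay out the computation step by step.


omega = RPM * 2*pi / 60
= 2100 * 6.28318531 / 60
= 219.911 rad/s

219.911 rad/s


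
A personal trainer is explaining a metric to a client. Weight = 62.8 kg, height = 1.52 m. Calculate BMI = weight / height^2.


height^2 = 1.52^2 = 2.3104
BMI = 62.8 / 2.3104 = 27.18 kg/m^2

27.18 kg/m^2


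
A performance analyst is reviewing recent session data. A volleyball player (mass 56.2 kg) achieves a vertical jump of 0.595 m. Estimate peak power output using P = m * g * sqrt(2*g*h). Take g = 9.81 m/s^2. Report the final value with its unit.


2 * g * h = 2 * 9.81 * 0.595 = 11.6739
sqrt(11.6739) = 3.416709 m/s
P = 56.2 * 9.81 * 3.416709 = 1883.71 W

1883.71 W


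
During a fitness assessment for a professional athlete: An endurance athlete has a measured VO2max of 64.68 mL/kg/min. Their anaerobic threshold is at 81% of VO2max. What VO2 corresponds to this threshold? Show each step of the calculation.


Anaerobic threshold VO2 = VO2max * 81%
= 64.68 * 0.81
= 52.39 mL/kg/min

52.39 mL/kg/min


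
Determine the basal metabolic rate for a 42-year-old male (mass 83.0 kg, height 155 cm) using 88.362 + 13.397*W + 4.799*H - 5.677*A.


BMR = 88.362 + 13.397*83.0 + 4.799*155 - 5.677*42
= 1705.72 kcal/day

1705.72 kcal/day


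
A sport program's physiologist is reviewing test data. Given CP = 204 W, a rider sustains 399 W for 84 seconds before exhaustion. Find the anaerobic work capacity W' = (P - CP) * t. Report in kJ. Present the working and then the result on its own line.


Excess power = 399 - 204 = 195 W
Work above CP = 195 * 84 = 16380 J
W' = 16.38 kJ

16.38 kJ


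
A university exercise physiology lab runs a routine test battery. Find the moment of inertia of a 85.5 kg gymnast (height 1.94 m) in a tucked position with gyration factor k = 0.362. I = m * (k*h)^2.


Radius of gyration = 0.362 * 1.94 = 0.70228 m
I = 85.5 * 0.70228^2
= 85.5 * 0.493197
= 42.168 kg*m^2

42.168 kg*m^2


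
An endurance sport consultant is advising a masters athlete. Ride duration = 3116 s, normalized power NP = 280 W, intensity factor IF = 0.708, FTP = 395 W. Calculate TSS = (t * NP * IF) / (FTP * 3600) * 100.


Numerator = 3116 * 280 * 0.708 = 617715.84
Denominator = 395 * 3600 = 1422000
TSS = 617715.84 / 1422000 * 100
= 43.44

43.44 TSS


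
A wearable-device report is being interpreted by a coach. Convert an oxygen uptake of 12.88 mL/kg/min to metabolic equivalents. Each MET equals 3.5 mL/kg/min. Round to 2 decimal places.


One MET = 3.5 mL/kg/min
Number of METs = 12.88 / 3.5
= 3.68 METs

3.68 METs


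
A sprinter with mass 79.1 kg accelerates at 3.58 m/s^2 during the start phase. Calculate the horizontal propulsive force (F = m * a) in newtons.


F = m * a
= 79.1 * 3.58
= 283.18 N

283.18 N


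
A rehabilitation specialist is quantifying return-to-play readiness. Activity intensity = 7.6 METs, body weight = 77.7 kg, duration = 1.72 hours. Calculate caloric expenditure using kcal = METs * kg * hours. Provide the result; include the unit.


kcal = 7.6 * 77.7 * 1.72
= 590.52 * 1.72
= 1015.69 kcal

1015.69 kcal


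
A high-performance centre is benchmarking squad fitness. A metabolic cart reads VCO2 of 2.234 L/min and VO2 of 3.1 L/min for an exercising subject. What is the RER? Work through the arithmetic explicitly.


RER = VCO2 / VO2 = 2.234 / 3.1 = 0.7206

0.7206


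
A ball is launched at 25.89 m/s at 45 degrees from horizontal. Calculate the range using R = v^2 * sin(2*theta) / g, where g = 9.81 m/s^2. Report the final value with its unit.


sin(2 * 45) = sin(90) = 1.0
v^2 = 25.89^2 = 670.2921
R = 670.2921 * 1.0 / 9.81
= 68.327 m

68.327 m


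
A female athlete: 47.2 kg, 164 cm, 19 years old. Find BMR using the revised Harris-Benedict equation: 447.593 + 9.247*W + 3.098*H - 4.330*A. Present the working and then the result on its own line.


Intercept = 447.593
Weight contribution = 9.247 * 47.2 = 436.4584
Height contribution = 3.098 * 164 = 508.072
Age contribution = 4.33 * 19 = 82.27
BMR = 447.593 + 436.4584 + 508.072 - 82.27
= 1309.85 kcal/day

1309.85 kcal/day


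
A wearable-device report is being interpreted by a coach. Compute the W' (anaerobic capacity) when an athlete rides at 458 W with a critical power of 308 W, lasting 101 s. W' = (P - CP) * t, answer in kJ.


Above-CP power = 150 W
Duration = 101 s
W' = 150 * 101 = 15150 J
Convert: 15150 / 1000 = 15.15 kJ

15.15 kJ


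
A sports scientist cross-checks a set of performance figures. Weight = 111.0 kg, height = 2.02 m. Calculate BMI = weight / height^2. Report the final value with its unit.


height^2 = 2.02^2 = 4.0804
BMI = 111.0 / 4.0804 = 27.2 kg/m^2

27.2 kg/m^2


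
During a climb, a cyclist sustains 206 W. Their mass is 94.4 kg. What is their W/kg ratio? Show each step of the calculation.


Power-to-weight = 206 W / 94.4 kg
= 2.182 W/kg

2.182 W/kg


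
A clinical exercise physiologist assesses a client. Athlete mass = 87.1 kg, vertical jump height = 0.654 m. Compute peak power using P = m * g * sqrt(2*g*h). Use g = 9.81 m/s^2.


sqrt(2 * 9.81 * 0.654) = sqrt(12.83148) = 3.582106 m/s
P = 87.1 * 9.81 * 3.582106
= 3060.73 W

3060.73 W


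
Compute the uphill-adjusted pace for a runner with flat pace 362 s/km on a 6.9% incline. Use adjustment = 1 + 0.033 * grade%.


Adjustment factor = 1 + 0.033 * 6.9 = 1.2277
Grade-adjusted pace = 362 * 1.2277 = 444.43 s/km

444.43 s/km


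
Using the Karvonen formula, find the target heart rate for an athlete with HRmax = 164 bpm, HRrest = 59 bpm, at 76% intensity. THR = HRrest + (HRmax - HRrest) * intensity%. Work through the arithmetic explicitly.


HRR = 164 - 59 = 105
THR = 59 + 105 * 0.76
= 59 + 79.8
= 138.8 bpm

138.8 bpm


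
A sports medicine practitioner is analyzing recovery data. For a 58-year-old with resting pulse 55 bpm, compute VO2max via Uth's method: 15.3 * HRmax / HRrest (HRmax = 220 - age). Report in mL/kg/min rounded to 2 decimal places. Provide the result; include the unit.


Step 1: HRmax = 220 - 58 = 162 bpm
Step 2: Ratio = 162 / 55 = 2.9455
Step 3: VO2max = 15.3 * 2.9455 = 45.07 mL/kg/min

45.07 mL/kg/min


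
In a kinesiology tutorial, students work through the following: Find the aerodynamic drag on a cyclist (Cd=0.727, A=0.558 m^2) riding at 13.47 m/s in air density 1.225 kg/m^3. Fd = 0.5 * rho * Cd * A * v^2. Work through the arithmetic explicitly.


Fd = 0.5 * 1.225 * 0.727 * 0.558 * 13.47^2
= 0.5 * 1.225 * 0.727 * 0.558 * 181.4409
= 45.083 N

45.083 N


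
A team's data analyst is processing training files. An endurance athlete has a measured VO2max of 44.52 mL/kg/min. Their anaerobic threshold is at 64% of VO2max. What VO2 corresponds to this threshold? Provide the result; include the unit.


Anaerobic threshold VO2 = VO2max * 64%
= 44.52 * 0.64
= 28.49 mL/kg/min

28.49 mL/kg/min


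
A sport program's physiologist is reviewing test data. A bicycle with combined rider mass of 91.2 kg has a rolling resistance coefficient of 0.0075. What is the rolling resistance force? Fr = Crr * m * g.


Fr = 0.0075 * 91.2 * 9.81
= 0.684 * 9.81
= 6.71 N

6.71 N


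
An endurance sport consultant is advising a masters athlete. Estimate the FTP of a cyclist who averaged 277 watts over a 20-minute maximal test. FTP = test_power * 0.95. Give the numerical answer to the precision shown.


FTP = 277 * 0.95 = 263.15 W

263.15 W


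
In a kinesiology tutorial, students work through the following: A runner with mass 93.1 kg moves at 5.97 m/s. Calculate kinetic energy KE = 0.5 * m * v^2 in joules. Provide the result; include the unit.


v^2 = 5.97^2 = 35.6409
KE = 0.5 * 93.1 * 35.6409
= 1659.08 J

1659.08 J


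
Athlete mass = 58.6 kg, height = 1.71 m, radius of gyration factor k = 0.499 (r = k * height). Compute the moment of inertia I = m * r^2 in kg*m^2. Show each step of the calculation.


r = k * height = 0.499 * 1.71 = 0.85329 m
r^2 = 0.85329^2 = 0.728104
I = 58.6 * 0.728104 = 42.667 kg*m^2

42.667 kg*m^2


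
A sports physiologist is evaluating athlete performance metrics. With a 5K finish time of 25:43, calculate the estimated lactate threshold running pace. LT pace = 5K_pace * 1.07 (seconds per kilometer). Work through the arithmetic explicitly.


Race duration = 1543 s for 5 km
Average pace = 1543 / 5 = 308.6 s/km
LT pace = 308.6 * 1.07
= 330.2 s/km

330.2 s/km


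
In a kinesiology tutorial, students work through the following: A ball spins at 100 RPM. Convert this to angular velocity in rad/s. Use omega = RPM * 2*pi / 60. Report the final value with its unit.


omega = 100 * 2 * pi / 60
= 100 * 6.28318531 / 60
= 628.319 / 60
= 10.472 rad/s

10.472 rad/s


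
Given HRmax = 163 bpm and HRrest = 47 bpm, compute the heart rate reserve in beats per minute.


Heart rate reserve = maximum HR minus resting HR
HRR = 163 - 47 = 116 bpm

116 bpm


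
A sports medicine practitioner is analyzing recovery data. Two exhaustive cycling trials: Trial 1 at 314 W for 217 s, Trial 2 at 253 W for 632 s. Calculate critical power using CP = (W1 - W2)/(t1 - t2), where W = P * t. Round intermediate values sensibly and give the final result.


W1 = 314 * 217 = 68138 J
W2 = 253 * 632 = 159896 J
CP = (68138 - 159896) / (217 - 632)
= -91758 / -415
= 221.1 W

221.1 W


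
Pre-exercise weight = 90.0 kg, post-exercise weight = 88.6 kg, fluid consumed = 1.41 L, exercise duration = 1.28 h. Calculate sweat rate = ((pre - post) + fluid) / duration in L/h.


Weight loss = 90.0 - 88.6 = 1.4 kg (approx L)
Total sweat = 1.4 + 1.41 = 2.81 L
Sweat rate = 2.81 / 1.28 = 2.195 L/h

2.195 L/h


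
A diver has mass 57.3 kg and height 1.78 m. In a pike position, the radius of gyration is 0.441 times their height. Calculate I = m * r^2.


r = 0.441 * 1.78 = 0.78498 m
I = m * r^2 = 57.3 * 0.616194 = 35.308 kg*m^2

35.308 kg*m^2


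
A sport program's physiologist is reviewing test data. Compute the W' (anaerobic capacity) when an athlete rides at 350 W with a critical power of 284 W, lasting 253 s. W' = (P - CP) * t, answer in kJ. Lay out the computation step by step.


Above-CP power = 66 W
Duration = 253 s
W' = 66 * 253 = 16698 J
Convert: 16698 / 1000 = 16.698 kJ

16.698 kJ


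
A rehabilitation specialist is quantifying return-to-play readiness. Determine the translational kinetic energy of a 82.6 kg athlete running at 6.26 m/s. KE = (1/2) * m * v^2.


KE = 0.5 * m * v^2
= 0.5 * 82.6 * 6.26^2
= 0.5 * 82.6 * 39.1876
= 1618.45 J

1618.45 J


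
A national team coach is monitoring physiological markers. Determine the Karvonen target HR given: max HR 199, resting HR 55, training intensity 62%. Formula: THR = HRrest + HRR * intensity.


HRR = HRmax - HRrest = 199 - 55 = 144
THR = 55 + 144 * 0.62
= 144.28 bpm

144.28 bpm


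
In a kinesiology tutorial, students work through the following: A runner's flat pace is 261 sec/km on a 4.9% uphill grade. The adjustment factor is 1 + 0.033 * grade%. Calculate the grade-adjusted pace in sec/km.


Factor = 1 + 0.033 * 4.9 = 1.1617
Adjusted pace = 261 * 1.1617
= 303.2 sec/km

303.2 s/km


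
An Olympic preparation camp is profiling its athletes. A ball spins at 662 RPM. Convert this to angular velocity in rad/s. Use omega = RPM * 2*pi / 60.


omega = 662 * 2 * pi / 60
= 662 * 6.28318531 / 60
= 4159.469 / 60
= 69.324 rad/s

69.324 rad/s


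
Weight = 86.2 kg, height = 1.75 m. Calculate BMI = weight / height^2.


height^2 = 1.75^2 = 3.0625
BMI = 86.2 / 3.0625 = 28.15 kg/m^2

28.15 kg/m^2


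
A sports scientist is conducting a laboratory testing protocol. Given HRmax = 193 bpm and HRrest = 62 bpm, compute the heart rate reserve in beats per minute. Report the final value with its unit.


Heart rate reserve = maximum HR minus resting HR
HRR = 193 - 62 = 131 bpm

131 bpm


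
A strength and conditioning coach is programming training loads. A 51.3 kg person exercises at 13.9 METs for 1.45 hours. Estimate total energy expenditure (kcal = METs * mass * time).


Energy = METs * mass(kg) * time(h)
= 13.9 * 51.3 * 1.45
= 1033.95 kcal

1033.95 kcal


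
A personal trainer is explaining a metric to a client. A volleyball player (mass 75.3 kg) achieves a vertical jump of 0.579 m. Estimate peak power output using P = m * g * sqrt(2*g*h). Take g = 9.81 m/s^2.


2 * g * h = 2 * 9.81 * 0.579 = 11.35998
sqrt(11.35998) = 3.370457 m/s
P = 75.3 * 9.81 * 3.370457 = 2489.73 W

2489.73 W


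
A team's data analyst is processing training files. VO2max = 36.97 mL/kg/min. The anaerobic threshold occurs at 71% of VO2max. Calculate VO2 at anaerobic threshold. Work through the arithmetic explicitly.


AT fraction = 71 / 100 = 0.71
AT VO2 = 36.97 * 0.71
= 26.25 mL/kg/min

26.25 mL/kg/min


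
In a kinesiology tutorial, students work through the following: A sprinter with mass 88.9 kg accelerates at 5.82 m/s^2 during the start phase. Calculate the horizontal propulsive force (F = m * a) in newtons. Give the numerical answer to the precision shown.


F = m * a
= 88.9 * 5.82
= 517.4 N

517.4 N


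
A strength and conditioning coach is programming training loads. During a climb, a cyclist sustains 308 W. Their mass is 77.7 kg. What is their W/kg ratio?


Power-to-weight = 308 W / 77.7 kg
= 3.964 W/kg

3.964 W/kg


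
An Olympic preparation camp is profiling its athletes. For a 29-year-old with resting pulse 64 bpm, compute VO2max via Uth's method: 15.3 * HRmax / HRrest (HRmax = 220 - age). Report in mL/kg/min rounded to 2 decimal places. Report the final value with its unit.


Step 1: HRmax = 220 - 29 = 191 bpm
Step 2: Ratio = 191 / 64 = 2.9844
Step 3: VO2max = 15.3 * 2.9844 = 45.66 mL/kg/min

45.66 mL/kg/min


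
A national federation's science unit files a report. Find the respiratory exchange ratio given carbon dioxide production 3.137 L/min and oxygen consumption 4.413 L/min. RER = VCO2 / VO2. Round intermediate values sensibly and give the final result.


VCO2 = 3.137 L/min
VO2 = 4.413 L/min
RER = 3.137 / 4.413 = 0.7109

0.7109


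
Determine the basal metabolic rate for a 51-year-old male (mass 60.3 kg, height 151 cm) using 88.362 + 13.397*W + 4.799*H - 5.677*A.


BMR = 88.362 + 13.397*60.3 + 4.799*151 - 5.677*51
= 1331.32 kcal/day

1331.32 kcal/day


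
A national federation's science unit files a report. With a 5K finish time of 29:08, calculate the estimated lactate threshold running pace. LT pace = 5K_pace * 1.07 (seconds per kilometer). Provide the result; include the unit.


Race duration = 1748 s for 5 km
Average pace = 1748 / 5 = 349.6 s/km
LT pace = 349.6 * 1.07
= 374.07 s/km

374.07 s/km


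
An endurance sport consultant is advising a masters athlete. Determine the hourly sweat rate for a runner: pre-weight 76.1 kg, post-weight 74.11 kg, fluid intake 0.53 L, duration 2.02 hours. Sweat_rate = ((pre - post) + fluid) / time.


Mass lost = 76.1 - 74.11 = 1.99 kg
Add fluid consumed: 1.99 + 0.53 = 2.52 L total sweat
Sweat rate = 2.52 / 2.02 = 1.248 L/h

1.248 L/h


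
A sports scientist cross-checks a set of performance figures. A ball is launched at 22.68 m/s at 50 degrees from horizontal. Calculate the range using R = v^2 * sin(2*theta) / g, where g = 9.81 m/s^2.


sin(2 * 50) = sin(100) = 0.984808
v^2 = 22.68^2 = 514.3824
R = 514.3824 * 0.984808 / 9.81
= 51.638 m

51.638 m


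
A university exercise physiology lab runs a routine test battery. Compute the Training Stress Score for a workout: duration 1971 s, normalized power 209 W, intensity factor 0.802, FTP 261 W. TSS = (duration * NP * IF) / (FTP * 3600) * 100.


Product = 1971 * 209 * 0.802 = 330375.078
Base = 261 * 3600 = 939600
TSS = 330375.078 / 939600 * 100 = 35.16

35.16 TSS


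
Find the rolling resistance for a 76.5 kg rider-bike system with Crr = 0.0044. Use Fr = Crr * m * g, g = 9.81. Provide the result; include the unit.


m * g = 76.5 * 9.81 = 750.465 N
Fr = 0.0044 * 750.465 = 3.302 N

3.302 N


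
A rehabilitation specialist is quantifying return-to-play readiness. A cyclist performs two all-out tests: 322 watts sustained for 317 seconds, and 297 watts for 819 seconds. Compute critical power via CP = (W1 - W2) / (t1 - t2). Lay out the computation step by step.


W1 = P1 * t1 = 322 * 317 = 102074 J
W2 = P2 * t2 = 297 * 819 = 243243 J
CP = (102074 - 243243) / (317 - 819)
= 281.21 W

281.21 W


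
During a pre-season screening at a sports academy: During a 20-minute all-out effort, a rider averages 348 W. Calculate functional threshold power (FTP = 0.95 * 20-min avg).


FTP = 0.95 * 348
= 330.6 W

330.6 W


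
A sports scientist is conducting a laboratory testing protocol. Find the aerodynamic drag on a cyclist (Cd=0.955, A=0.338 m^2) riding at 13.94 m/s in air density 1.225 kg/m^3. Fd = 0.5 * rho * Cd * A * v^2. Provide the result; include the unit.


Fd = 0.5 * 1.225 * 0.955 * 0.338 * 13.94^2
= 0.5 * 1.225 * 0.955 * 0.338 * 194.3236
= 38.42 N

38.42 N


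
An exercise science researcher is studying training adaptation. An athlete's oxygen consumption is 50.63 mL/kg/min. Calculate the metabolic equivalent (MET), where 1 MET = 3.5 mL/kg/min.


MET = VO2 / 3.5
= 50.63 / 3.5
= 14.47 METs

14.47 METs


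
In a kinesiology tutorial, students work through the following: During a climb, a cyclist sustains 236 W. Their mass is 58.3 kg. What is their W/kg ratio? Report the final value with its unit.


Power-to-weight = 236 W / 58.3 kg
= 4.048 W/kg

4.048 W/kg


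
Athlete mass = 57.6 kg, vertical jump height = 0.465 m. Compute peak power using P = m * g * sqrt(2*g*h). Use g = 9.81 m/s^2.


sqrt(2 * 9.81 * 0.465) = sqrt(9.1233) = 3.02048 m/s
P = 57.6 * 9.81 * 3.02048
= 1706.74 W

1706.74 W


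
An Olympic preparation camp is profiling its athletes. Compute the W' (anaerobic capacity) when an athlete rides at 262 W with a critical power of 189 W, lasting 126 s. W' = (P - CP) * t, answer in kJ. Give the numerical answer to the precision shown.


Above-CP power = 73 W
Duration = 126 s
W' = 73 * 126 = 9198 J
Convert: 9198 / 1000 = 9.198 kJ

9.198 kJ


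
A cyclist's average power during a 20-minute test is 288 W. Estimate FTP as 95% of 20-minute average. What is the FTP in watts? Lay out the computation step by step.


FTP = 20-min power * 0.95
= 288 * 0.95
= 273.6 W

273.6 W


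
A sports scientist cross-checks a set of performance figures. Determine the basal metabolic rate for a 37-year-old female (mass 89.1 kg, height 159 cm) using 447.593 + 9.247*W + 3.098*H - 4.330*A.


BMR = 447.593 + 9.247*89.1 + 3.098*159 - 4.330*37
= 1603.87 kcal/day

1603.87 kcal/day


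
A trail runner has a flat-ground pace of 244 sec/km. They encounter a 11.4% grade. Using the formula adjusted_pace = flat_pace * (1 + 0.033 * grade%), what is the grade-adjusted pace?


Grade factor = 1 + 0.033 * 11.4 = 1.3762
Adjusted = 244 * 1.3762 = 335.79 sec/km

335.79 s/km


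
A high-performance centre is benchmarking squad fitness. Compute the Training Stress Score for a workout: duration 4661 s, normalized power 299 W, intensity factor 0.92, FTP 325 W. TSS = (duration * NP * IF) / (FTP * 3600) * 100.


Product = 4661 * 299 * 0.92 = 1282147.88
Base = 325 * 3600 = 1170000
TSS = 1282147.88 / 1170000 * 100 = 109.59

109.59 TSS


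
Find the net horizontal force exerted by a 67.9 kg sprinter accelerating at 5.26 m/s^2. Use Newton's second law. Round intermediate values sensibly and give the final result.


Newton's second law: F = m * a
F = 67.9 * 5.26 = 357.15 N

357.15 N


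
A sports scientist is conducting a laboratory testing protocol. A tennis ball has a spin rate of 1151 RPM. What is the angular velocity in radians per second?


Convert RPM to rad/s: multiply by 2*pi and divide by 60
omega = 1151 * 2 * pi / 60
= 120.532 rad/s

120.532 rad/s


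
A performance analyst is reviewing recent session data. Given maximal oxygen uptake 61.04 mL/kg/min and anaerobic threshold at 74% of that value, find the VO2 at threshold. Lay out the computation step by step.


Percentage as decimal = 0.74
VO2 at AT = 61.04 * 0.74 = 45.17 mL/kg/min

45.17 mL/kg/min


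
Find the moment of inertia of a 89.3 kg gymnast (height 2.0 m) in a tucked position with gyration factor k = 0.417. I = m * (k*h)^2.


Radius of gyration = 0.417 * 2.0 = 0.834 m
I = 89.3 * 0.834^2
= 89.3 * 0.695556
= 62.113 kg*m^2

62.113 kg*m^2


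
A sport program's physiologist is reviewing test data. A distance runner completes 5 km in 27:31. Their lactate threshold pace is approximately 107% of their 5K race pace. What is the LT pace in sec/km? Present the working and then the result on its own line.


Convert to seconds: 27 min 31 s = 1651 s
Pace per km = 1651 / 5 = 330.2 s/km
LT pace = 330.2 * 1.07 = 353.31 s/km

353.31 s/km


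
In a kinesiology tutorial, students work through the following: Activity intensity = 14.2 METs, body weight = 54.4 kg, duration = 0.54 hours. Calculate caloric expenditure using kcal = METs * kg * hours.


kcal = 14.2 * 54.4 * 0.54
= 772.48 * 0.54
= 417.14 kcal

417.14 kcal


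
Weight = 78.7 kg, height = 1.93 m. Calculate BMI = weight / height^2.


height^2 = 1.93^2 = 3.7249
BMI = 78.7 / 3.7249 = 21.13 kg/m^2

21.13 kg/m^2


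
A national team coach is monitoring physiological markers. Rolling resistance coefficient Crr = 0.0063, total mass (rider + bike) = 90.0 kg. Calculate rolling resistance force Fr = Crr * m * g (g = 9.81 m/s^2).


Fr = Crr * m * g
= 0.0063 * 90.0 * 9.81
= 5.562 N

5.562 N


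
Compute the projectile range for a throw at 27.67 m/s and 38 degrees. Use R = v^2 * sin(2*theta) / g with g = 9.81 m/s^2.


Two times the angle = 76 degrees
sin(76) = 0.970296
R = 765.6289 * 0.970296 / 9.81 = 75.727 m

75.727 m


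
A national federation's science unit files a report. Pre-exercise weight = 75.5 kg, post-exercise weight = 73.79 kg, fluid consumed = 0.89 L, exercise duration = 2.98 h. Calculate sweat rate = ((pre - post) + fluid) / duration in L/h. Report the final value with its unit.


Weight loss = 75.5 - 73.79 = 1.71 kg (approx L)
Total sweat = 1.71 + 0.89 = 2.6 L
Sweat rate = 2.6 / 2.98 = 0.872 L/h

0.872 L/h


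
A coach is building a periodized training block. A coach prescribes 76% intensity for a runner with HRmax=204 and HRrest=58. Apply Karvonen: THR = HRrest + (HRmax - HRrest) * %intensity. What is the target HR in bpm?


Heart rate reserve = 204 - 58 = 146
Intensity fraction = 76 / 100 = 0.76
THR = 58 + 146 * 0.76 = 168.96 bpm

168.96 bpm


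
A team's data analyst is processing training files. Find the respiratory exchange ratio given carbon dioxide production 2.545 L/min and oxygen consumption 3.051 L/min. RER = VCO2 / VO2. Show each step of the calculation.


VCO2 = 2.545 L/min
VO2 = 3.051 L/min
RER = 2.545 / 3.051 = 0.8342

0.8342


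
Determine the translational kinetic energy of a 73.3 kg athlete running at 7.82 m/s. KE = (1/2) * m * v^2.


KE = 0.5 * m * v^2
= 0.5 * 73.3 * 7.82^2
= 0.5 * 73.3 * 61.1524
= 2241.24 J

2241.24 J


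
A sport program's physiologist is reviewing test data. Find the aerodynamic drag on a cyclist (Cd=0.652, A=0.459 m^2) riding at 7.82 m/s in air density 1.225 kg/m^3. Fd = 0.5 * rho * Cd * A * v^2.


Fd = 0.5 * 1.225 * 0.652 * 0.459 * 7.82^2
= 0.5 * 1.225 * 0.652 * 0.459 * 61.1524
= 11.209 N

11.209 N


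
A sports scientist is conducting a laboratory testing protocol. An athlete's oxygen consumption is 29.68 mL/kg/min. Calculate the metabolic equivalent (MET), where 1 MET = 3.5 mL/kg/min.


MET = VO2 / 3.5
= 29.68 / 3.5
= 8.48 METs

8.48 METs


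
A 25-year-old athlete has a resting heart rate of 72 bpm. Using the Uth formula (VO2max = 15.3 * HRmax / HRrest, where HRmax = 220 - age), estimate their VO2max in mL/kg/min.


HRmax = 220 - 25 = 195 bpm
Ratio = HRmax / HRrest = 195 / 72 = 2.7083
VO2max = 15.3 * 2.7083 = 41.44 mL/kg/min

41.44 mL/kg/min


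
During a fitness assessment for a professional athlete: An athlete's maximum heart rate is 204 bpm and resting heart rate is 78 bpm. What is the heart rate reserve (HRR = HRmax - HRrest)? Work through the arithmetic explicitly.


HRR = HRmax - HRrest
= 204 - 78
= 126 bpm

126 bpm


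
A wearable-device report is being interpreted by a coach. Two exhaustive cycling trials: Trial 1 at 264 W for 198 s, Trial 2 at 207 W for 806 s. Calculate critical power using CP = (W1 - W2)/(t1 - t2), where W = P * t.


W1 = 264 * 198 = 52272 J
W2 = 207 * 806 = 166842 J
CP = (52272 - 166842) / (198 - 806)
= -114570 / -608
= 188.44 W

188.44 W


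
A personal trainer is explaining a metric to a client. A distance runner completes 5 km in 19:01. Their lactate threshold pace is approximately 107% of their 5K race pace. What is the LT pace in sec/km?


Convert to seconds: 19 min 1 s = 1141 s
Pace per km = 1141 / 5 = 228.2 s/km
LT pace = 228.2 * 1.07 = 244.17 s/km

244.17 s/km


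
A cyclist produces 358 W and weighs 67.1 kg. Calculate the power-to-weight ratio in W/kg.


P/W = power / mass
= 358 / 67.1
= 5.335 W/kg

5.335 W/kg


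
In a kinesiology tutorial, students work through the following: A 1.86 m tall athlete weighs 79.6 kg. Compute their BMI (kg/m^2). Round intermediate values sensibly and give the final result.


height^2 = 3.4596 m^2
BMI = 79.6 / 3.4596 = 23.01 kg/m^2

23.01 kg/m^2


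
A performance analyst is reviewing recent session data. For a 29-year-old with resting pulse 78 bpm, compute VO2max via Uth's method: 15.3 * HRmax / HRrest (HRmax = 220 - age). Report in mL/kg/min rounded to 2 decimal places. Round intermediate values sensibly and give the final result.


Step 1: HRmax = 220 - 29 = 191 bpm
Step 2: Ratio = 191 / 78 = 2.4487
Step 3: VO2max = 15.3 * 2.4487 = 37.47 mL/kg/min

37.47 mL/kg/min


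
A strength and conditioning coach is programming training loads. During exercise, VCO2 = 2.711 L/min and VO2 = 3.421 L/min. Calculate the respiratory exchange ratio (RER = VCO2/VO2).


RER = VCO2 / VO2
= 2.711 / 3.421
= 0.7925

0.7925


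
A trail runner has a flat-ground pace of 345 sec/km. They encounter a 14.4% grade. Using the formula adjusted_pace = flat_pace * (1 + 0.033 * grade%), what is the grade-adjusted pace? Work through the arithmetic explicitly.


Grade factor = 1 + 0.033 * 14.4 = 1.4752
Adjusted = 345 * 1.4752 = 508.94 sec/km

508.94 s/km
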